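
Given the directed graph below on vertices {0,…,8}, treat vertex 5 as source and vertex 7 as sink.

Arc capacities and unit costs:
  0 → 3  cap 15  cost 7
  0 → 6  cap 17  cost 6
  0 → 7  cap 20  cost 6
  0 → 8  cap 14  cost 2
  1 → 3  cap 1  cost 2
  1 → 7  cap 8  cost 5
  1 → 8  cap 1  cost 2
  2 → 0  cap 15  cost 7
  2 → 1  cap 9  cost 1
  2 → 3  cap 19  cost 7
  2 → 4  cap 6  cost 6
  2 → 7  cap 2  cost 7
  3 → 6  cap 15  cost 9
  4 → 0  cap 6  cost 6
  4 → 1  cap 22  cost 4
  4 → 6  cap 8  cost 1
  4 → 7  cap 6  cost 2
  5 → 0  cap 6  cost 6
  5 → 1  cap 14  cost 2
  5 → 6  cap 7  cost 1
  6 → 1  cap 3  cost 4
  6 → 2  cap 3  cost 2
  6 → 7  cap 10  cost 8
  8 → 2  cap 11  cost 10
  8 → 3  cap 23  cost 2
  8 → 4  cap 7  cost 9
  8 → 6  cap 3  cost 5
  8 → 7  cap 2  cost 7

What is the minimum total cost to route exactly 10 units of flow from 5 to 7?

shortest-cost path #1: 5→1→7 push 8 @ unit cost 7 (adds 56)
shortest-cost path #2: 5→6→7 push 2 @ unit cost 9 (adds 18)
total cost = 74

Minimum cost for 10 units: 74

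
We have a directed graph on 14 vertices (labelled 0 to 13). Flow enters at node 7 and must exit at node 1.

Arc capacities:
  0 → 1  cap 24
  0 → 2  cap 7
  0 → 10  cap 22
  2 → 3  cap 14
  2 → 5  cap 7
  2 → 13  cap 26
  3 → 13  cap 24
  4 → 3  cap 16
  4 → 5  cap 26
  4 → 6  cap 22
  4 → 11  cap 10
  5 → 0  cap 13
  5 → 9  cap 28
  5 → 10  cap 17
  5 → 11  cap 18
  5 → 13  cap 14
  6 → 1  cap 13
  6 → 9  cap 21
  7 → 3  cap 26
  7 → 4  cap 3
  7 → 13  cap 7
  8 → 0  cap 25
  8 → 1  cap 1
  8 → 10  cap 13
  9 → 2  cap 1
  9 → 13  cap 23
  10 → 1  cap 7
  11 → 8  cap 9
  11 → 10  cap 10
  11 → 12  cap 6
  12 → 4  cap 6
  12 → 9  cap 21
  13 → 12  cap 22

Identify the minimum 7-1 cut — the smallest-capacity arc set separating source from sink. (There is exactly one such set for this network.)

augment #1: 7→4→6→1 push 3
augment #2: 7→13→12→4→6→1 push 6
augment #3: 7→13→12→9→2→5→0→1 push 1
max flow = 10; residual-reachable set from 7 gives S-side
cut edges (S→T): {(7,4), (9,2), (12,4)} total cap 10

Min-cut arcs: {(7,4), (9,2), (12,4)} (total capacity 10)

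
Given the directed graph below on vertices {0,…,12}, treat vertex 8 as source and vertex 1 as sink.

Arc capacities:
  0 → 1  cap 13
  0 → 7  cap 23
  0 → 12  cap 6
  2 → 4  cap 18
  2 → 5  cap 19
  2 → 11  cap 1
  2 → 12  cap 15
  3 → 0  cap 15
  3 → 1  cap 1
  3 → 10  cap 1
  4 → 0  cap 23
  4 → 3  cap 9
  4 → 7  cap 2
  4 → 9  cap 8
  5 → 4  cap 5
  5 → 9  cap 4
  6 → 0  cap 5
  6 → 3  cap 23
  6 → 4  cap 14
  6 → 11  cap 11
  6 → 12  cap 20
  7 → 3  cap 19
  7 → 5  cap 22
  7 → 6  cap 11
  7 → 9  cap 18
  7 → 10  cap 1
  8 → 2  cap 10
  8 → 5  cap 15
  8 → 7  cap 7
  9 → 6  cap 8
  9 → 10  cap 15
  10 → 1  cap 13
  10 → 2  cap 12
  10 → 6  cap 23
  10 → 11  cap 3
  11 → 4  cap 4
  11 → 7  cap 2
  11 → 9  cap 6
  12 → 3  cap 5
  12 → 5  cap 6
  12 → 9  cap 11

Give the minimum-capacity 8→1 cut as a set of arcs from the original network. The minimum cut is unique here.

Min-cut arcs: {(5,4), (5,9), (8,2), (8,7)} (total capacity 26)

augment #1: 8→7→3→1 push 1
augment #2: 8→7→10→1 push 1
augment #3: 8→2→4→0→1 push 10
augment #4: 8→5→4→0→1 push 3
augment #5: 8→5→9→10→1 push 4
augment #6: 8→7→3→10→1 push 1
augment #7: 8→7→9→10→1 push 4
augment #8: 8→5→4→9→10→1 push 2
max flow = 26; residual-reachable set from 8 gives S-side
cut edges (S→T): {(5,4), (5,9), (8,2), (8,7)} total cap 26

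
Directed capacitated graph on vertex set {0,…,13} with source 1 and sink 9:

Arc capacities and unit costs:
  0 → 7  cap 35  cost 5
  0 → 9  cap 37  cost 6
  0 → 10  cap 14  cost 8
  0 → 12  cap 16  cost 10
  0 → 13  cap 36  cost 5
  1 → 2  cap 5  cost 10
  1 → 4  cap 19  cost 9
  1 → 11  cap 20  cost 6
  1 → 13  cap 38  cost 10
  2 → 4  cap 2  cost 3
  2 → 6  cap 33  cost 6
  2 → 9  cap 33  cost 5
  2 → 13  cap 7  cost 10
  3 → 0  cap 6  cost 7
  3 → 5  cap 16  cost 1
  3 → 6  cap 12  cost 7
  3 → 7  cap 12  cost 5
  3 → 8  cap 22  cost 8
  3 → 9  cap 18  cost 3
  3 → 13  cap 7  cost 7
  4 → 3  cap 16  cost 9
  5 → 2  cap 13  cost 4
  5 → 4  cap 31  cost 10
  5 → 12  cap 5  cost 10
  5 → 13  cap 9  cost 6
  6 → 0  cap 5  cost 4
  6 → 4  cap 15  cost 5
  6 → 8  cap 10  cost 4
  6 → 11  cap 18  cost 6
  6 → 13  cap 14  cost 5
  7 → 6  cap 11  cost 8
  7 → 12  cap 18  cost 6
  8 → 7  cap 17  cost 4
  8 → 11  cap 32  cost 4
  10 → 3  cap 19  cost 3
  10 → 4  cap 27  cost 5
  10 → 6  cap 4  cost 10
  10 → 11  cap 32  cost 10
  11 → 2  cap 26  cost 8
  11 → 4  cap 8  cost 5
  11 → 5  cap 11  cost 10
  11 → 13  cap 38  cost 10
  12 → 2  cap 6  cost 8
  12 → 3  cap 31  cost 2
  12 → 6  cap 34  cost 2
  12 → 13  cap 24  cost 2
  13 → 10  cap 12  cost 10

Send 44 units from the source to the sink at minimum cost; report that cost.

shortest-cost path #1: 1→2→9 push 5 @ unit cost 15 (adds 75)
shortest-cost path #2: 1→11→2→9 push 20 @ unit cost 19 (adds 380)
shortest-cost path #3: 1→4→3→9 push 16 @ unit cost 21 (adds 336)
shortest-cost path #4: 1→13→10→3→9 push 2 @ unit cost 26 (adds 52)
shortest-cost path #5: 1→13→10→3→5→2→9 push 1 @ unit cost 33 (adds 33)
total cost = 876

Minimum cost for 44 units: 876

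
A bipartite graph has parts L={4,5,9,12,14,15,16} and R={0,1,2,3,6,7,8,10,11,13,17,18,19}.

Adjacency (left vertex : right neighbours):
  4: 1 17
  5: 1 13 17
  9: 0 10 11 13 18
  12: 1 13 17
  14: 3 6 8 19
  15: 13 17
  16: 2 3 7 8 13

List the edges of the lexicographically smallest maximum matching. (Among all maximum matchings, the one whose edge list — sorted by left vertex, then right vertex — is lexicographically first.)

Lex-smallest maximum matching: {(4,1), (5,13), (9,0), (12,17), (14,3), (16,2)}

|M| = 6 (so the lex-smallest maximum matching has 6 edges)
process left vertices in ascending order; for each, take the smallest-labelled available neighbour that still permits 6 edges overall, or leave it unmatched if none does
lex-smallest matching: {4-1, 5-13, 9-0, 12-17, 14-3, 16-2}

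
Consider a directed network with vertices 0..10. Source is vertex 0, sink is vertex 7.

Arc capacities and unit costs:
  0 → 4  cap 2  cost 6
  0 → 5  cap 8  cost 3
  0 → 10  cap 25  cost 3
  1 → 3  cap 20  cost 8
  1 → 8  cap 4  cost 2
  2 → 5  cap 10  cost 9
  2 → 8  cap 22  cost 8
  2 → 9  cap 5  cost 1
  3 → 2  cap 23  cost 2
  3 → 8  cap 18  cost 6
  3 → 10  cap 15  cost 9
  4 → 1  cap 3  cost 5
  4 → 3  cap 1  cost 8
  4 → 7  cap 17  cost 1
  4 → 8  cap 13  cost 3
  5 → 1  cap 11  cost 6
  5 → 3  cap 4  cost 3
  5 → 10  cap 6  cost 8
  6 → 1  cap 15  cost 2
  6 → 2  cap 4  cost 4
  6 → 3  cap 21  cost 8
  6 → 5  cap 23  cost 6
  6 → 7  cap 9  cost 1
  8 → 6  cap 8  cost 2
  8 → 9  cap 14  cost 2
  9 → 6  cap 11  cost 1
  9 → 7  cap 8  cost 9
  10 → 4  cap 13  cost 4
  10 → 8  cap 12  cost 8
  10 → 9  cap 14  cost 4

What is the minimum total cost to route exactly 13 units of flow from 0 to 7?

shortest-cost path #1: 0→4→7 push 2 @ unit cost 7 (adds 14)
shortest-cost path #2: 0→10→4→7 push 11 @ unit cost 8 (adds 88)
total cost = 102

Minimum cost for 13 units: 102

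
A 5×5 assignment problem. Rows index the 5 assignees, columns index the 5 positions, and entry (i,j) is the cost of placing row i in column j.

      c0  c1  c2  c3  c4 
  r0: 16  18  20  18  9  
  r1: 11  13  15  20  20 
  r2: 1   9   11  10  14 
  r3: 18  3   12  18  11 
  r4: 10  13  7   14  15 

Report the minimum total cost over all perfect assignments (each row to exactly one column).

Minimum assignment cost: 40

one of 2 optimal assignments: row0→col4 (cost 9), row1→col0 (cost 11), row2→col3 (cost 10), row3→col1 (cost 3), row4→col2 (cost 7)
total = 9 + 11 + 10 + 3 + 7 = 40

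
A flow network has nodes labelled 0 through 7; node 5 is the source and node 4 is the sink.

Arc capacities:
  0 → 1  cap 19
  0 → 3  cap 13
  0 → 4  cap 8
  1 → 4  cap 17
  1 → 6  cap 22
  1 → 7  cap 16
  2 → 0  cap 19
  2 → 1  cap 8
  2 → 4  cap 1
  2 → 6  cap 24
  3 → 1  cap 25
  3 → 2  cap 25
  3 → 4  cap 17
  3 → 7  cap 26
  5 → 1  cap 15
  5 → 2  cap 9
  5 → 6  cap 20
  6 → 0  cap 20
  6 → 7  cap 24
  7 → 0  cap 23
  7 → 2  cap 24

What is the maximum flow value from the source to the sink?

augment #1: 5→1→4 bottleneck 15, total now 15
augment #2: 5→2→4 bottleneck 1, total now 16
augment #3: 5→2→0→4 bottleneck 8, total now 24
augment #4: 5→6→0→1→4 bottleneck 2, total now 26
augment #5: 5→6→0→3→4 bottleneck 13, total now 39

Maximum flow value: 39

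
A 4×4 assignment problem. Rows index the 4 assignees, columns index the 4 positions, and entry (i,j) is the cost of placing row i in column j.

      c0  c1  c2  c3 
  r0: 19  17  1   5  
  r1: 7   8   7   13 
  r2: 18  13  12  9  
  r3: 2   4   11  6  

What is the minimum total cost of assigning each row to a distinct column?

optimal assignment: row0→col2 (cost 1), row1→col1 (cost 8), row2→col3 (cost 9), row3→col0 (cost 2)
total = 1 + 8 + 9 + 2 = 20

Minimum assignment cost: 20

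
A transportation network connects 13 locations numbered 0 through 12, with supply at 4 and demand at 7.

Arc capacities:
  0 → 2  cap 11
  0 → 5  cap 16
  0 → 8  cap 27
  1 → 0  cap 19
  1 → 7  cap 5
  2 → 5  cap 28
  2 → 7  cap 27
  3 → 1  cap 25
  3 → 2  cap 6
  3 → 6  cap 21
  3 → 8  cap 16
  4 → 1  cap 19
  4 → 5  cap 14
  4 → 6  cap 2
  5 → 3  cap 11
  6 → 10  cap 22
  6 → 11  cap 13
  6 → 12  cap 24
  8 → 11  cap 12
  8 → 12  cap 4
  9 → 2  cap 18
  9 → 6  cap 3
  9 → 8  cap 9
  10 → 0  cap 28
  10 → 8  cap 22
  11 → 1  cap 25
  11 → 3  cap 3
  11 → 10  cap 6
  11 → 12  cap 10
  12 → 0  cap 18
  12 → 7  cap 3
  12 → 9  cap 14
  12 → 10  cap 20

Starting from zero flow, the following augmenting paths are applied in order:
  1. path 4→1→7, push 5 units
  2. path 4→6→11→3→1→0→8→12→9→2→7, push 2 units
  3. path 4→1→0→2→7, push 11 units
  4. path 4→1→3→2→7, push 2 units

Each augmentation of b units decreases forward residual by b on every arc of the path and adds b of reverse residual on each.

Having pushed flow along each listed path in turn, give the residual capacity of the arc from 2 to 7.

after path 1 (4→1→7, push 5): res(2,7)=27
after path 2 (4→6→11→3→1→0→8→12→9→2→7, push 2): res(2,7)=25
after path 3 (4→1→0→2→7, push 11): res(2,7)=14
after path 4 (4→1→3→2→7, push 2): res(2,7)=12

Residual capacity of (2,7): 12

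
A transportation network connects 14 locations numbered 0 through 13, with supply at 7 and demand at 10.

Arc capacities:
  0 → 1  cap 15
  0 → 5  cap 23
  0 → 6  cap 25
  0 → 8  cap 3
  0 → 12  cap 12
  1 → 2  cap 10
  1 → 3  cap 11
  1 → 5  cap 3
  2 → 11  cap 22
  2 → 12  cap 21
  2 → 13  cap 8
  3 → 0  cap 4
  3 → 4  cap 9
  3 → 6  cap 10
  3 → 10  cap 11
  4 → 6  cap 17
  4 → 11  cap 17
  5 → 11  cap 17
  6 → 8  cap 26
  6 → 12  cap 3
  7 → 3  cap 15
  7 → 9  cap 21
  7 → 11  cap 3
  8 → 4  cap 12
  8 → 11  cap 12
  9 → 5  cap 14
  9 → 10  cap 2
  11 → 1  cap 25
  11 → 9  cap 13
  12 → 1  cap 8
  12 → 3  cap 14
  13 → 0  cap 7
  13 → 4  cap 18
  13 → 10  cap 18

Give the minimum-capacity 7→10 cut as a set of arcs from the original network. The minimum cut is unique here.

Min-cut arcs: {(2,13), (3,10), (9,10)} (total capacity 21)

augment #1: 7→3→10 push 11
augment #2: 7→9→10 push 2
augment #3: 7→11→1→2→13→10 push 3
augment #4: 7→3→0→1→2→13→10 push 4
augment #5: 7→9→5→11→1→2→13→10 push 1
max flow = 21; residual-reachable set from 7 gives S-side
cut edges (S→T): {(2,13), (3,10), (9,10)} total cap 21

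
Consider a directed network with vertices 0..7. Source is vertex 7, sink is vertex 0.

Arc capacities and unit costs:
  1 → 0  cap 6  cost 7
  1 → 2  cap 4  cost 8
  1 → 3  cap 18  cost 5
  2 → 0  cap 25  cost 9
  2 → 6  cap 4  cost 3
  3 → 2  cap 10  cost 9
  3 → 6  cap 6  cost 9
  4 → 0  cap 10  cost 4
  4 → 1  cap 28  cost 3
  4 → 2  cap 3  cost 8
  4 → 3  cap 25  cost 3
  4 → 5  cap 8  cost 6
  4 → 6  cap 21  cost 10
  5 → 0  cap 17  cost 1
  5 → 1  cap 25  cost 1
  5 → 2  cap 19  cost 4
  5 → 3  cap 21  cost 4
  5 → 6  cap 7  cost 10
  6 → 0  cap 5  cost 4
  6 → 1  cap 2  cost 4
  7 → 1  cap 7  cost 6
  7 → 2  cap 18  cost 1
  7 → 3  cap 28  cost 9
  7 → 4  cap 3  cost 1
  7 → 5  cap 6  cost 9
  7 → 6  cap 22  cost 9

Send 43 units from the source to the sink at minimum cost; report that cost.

shortest-cost path #1: 7→4→0 push 3 @ unit cost 5 (adds 15)
shortest-cost path #2: 7→2→6→0 push 4 @ unit cost 8 (adds 32)
shortest-cost path #3: 7→2→0 push 14 @ unit cost 10 (adds 140)
shortest-cost path #4: 7→5→0 push 6 @ unit cost 10 (adds 60)
shortest-cost path #5: 7→1→0 push 6 @ unit cost 13 (adds 78)
shortest-cost path #6: 7→6→0 push 1 @ unit cost 13 (adds 13)
shortest-cost path #7: 7→6→2→0 push 4 @ unit cost 15 (adds 60)
shortest-cost path #8: 7→1→2→0 push 1 @ unit cost 23 (adds 23)
shortest-cost path #9: 7→3→2→0 push 4 @ unit cost 27 (adds 108)
total cost = 529

Minimum cost for 43 units: 529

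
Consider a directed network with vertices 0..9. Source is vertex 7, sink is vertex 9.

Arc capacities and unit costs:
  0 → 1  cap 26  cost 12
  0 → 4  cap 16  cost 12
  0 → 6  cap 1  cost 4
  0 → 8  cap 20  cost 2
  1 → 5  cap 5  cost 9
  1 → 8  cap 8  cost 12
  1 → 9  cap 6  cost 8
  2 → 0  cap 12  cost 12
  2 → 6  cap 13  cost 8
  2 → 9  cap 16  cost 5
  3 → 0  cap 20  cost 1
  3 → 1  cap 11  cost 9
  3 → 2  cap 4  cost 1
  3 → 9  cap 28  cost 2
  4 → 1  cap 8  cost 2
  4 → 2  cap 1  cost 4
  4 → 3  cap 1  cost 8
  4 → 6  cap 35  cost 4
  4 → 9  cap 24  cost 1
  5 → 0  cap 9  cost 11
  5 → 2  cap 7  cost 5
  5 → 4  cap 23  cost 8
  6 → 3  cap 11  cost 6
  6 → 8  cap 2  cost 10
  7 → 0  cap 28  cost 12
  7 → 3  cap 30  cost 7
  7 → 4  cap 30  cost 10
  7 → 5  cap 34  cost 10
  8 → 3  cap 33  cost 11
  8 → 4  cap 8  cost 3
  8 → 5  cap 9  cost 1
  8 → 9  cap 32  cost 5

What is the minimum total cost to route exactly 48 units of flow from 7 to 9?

shortest-cost path #1: 7→3→9 push 28 @ unit cost 9 (adds 252)
shortest-cost path #2: 7→4→9 push 20 @ unit cost 11 (adds 220)
total cost = 472

Minimum cost for 48 units: 472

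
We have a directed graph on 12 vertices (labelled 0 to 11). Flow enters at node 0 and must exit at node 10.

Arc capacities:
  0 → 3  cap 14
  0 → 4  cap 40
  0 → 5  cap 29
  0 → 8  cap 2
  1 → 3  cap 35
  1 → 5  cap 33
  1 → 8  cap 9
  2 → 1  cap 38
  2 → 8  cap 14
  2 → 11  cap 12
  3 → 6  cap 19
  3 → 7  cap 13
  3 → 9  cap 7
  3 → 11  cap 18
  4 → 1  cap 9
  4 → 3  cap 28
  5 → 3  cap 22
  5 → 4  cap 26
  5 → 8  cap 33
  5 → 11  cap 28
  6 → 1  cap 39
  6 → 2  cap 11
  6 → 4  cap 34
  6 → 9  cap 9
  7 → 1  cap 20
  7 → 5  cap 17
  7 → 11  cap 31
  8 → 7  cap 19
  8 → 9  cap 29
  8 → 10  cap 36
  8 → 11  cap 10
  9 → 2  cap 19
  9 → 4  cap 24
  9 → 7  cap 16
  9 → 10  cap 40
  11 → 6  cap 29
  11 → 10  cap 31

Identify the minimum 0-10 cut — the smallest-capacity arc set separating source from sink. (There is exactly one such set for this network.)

augment #1: 0→8→10 push 2
augment #2: 0→3→9→10 push 7
augment #3: 0→3→11→10 push 7
augment #4: 0→5→8→10 push 29
augment #5: 0→4→1→8→10 push 5
augment #6: 0→4→3→11→10 push 11
augment #7: 0→4→1→5→11→10 push 4
augment #8: 0→4→3→6→9→10 push 9
augment #9: 0→4→3→7→11→10 push 8
max flow = 82; residual-reachable set from 0 gives S-side
cut edges (S→T): {(0,3), (0,5), (0,8), (4,1), (4,3)} total cap 82

Min-cut arcs: {(0,3), (0,5), (0,8), (4,1), (4,3)} (total capacity 82)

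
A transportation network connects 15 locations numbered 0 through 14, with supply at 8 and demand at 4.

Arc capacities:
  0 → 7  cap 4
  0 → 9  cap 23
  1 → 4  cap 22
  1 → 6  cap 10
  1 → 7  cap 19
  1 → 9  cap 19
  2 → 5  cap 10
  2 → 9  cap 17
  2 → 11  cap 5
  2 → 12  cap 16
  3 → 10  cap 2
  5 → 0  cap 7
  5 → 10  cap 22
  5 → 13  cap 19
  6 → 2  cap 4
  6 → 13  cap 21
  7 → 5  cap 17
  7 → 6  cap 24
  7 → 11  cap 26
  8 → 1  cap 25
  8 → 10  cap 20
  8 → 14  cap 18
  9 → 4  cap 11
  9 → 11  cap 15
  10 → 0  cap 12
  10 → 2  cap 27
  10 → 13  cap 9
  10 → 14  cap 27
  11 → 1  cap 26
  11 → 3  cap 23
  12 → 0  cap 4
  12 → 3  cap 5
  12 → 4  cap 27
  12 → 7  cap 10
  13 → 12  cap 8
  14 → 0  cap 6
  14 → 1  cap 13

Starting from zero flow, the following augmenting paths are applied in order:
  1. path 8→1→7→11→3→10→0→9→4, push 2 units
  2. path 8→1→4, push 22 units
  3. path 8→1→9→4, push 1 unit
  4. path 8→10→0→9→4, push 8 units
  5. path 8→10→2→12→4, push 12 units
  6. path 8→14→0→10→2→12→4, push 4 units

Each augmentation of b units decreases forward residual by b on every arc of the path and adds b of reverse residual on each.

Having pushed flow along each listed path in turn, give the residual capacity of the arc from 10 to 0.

Residual capacity of (10,0): 6

after path 1 (8→1→7→11→3→10→0→9→4, push 2): res(10,0)=10
after path 2 (8→1→4, push 22): res(10,0)=10
after path 3 (8→1→9→4, push 1): res(10,0)=10
after path 4 (8→10→0→9→4, push 8): res(10,0)=2
after path 5 (8→10→2→12→4, push 12): res(10,0)=2
after path 6 (8→14→0→10→2→12→4, push 4): res(10,0)=6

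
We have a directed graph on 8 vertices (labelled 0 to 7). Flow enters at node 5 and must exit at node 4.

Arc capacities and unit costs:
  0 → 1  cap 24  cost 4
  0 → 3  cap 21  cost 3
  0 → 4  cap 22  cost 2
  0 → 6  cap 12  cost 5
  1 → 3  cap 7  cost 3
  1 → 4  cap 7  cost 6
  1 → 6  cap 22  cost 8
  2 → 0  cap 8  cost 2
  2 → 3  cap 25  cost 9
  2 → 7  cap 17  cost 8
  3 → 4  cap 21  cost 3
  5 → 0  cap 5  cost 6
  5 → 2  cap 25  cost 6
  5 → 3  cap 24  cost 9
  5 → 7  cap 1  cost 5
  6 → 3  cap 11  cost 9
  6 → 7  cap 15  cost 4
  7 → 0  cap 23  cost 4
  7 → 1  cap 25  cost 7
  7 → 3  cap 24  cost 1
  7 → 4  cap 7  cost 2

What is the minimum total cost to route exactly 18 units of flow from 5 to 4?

Minimum cost for 18 units: 175

shortest-cost path #1: 5→7→4 push 1 @ unit cost 7 (adds 7)
shortest-cost path #2: 5→0→4 push 5 @ unit cost 8 (adds 40)
shortest-cost path #3: 5→2→0→4 push 8 @ unit cost 10 (adds 80)
shortest-cost path #4: 5→3→4 push 4 @ unit cost 12 (adds 48)
total cost = 175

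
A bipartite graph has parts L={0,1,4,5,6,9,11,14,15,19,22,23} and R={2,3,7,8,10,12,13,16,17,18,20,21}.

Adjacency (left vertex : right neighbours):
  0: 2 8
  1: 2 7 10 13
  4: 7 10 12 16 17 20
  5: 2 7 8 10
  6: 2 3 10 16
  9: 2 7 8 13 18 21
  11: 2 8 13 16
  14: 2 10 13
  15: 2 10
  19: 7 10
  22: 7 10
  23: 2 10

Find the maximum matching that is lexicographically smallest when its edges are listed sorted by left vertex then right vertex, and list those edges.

Lex-smallest maximum matching: {(0,2), (1,7), (4,12), (5,8), (6,3), (9,18), (11,16), (14,13), (15,10)}

|M| = 9 (so the lex-smallest maximum matching has 9 edges)
process left vertices in ascending order; for each, take the smallest-labelled available neighbour that still permits 9 edges overall, or leave it unmatched if none does
lex-smallest matching: {0-2, 1-7, 4-12, 5-8, 6-3, 9-18, 11-16, 14-13, 15-10}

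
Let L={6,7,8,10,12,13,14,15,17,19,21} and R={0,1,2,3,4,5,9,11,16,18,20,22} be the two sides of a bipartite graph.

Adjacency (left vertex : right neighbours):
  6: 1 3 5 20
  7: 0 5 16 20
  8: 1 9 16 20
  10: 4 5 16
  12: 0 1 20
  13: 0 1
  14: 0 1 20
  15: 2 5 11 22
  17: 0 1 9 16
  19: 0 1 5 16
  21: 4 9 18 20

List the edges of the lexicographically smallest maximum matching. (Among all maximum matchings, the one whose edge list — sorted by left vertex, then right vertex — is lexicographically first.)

|M| = 10 (so the lex-smallest maximum matching has 10 edges)
process left vertices in ascending order; for each, take the smallest-labelled available neighbour that still permits 10 edges overall, or leave it unmatched if none does
lex-smallest matching: {6-3, 7-0, 8-9, 10-4, 12-1, 14-20, 15-2, 17-16, 19-5, 21-18}

Lex-smallest maximum matching: {(6,3), (7,0), (8,9), (10,4), (12,1), (14,20), (15,2), (17,16), (19,5), (21,18)}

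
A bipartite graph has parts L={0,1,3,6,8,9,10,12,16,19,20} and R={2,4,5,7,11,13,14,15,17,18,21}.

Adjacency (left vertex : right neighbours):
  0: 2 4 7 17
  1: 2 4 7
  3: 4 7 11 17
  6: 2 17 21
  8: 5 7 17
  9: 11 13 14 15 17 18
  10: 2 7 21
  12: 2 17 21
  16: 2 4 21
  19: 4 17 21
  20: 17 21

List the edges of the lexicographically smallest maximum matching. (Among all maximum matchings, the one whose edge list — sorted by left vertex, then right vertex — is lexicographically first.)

|M| = 8 (so the lex-smallest maximum matching has 8 edges)
process left vertices in ascending order; for each, take the smallest-labelled available neighbour that still permits 8 edges overall, or leave it unmatched if none does
lex-smallest matching: {0-2, 1-4, 3-11, 6-17, 8-5, 9-13, 10-7, 12-21}

Lex-smallest maximum matching: {(0,2), (1,4), (3,11), (6,17), (8,5), (9,13), (10,7), (12,21)}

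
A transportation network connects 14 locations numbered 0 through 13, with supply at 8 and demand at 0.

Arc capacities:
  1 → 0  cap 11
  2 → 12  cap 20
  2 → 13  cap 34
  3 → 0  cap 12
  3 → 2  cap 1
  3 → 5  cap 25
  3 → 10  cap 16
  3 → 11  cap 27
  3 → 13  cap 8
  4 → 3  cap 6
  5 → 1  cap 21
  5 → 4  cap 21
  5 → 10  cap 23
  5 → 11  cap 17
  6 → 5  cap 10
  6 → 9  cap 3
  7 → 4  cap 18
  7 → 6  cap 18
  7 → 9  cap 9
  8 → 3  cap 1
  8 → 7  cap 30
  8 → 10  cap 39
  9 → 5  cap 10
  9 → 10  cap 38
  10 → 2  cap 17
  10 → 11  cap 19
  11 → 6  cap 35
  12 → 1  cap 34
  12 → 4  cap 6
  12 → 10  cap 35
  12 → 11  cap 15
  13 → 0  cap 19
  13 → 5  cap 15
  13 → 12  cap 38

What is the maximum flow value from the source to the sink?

augment #1: 8→3→0 bottleneck 1, total now 1
augment #2: 8→7→4→3→0 bottleneck 6, total now 7
augment #3: 8→10→2→13→0 bottleneck 17, total now 24
augment #4: 8→7→6→5→1→0 bottleneck 10, total now 34
augment #5: 8→7→9→5→1→0 bottleneck 1, total now 35

Maximum flow value: 35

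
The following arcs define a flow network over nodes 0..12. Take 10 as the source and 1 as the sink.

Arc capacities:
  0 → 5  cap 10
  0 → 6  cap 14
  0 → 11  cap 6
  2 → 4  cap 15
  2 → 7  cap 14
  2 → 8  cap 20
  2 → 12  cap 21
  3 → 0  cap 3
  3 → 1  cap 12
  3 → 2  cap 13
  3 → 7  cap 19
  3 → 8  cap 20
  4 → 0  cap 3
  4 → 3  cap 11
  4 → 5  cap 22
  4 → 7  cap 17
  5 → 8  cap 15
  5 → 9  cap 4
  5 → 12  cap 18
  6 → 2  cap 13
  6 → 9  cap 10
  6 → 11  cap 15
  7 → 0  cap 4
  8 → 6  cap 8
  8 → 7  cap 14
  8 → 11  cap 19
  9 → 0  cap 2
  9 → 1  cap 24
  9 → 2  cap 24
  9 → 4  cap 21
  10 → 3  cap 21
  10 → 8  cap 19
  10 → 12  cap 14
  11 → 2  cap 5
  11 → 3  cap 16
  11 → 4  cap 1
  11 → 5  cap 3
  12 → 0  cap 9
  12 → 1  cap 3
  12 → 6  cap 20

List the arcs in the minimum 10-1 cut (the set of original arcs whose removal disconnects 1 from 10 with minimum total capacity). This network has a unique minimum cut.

augment #1: 10→3→1 push 12
augment #2: 10→12→1 push 3
augment #3: 10→8→6→9→1 push 8
augment #4: 10→12→6→9→1 push 2
augment #5: 10→3→0→5→9→1 push 3
augment #6: 10→8→11→5→9→1 push 1
max flow = 29; residual-reachable set from 10 gives S-side
cut edges (S→T): {(3,1), (5,9), (6,9), (12,1)} total cap 29

Min-cut arcs: {(3,1), (5,9), (6,9), (12,1)} (total capacity 29)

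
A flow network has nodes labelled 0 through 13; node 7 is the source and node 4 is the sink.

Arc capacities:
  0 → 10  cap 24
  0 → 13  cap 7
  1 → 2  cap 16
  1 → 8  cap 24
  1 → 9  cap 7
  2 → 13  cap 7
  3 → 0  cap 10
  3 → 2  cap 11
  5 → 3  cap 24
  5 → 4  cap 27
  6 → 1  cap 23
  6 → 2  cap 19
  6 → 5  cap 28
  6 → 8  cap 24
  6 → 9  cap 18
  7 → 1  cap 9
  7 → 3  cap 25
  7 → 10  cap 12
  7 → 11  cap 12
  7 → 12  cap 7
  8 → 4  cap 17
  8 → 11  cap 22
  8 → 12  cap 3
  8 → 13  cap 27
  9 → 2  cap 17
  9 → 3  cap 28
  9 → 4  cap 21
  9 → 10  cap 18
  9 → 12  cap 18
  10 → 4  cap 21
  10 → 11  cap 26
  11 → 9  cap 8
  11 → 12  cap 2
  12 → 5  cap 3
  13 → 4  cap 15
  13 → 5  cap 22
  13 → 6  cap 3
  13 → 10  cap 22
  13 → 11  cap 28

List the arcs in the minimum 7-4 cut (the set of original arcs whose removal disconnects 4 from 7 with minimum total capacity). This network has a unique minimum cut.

Min-cut arcs: {(2,13), (3,0), (7,1), (7,10), (11,9), (12,5)} (total capacity 49)

augment #1: 7→10→4 push 12
augment #2: 7→1→8→4 push 9
augment #3: 7→11→9→4 push 8
augment #4: 7→12→5→4 push 3
augment #5: 7→3→0→10→4 push 9
augment #6: 7→3→0→13→4 push 1
augment #7: 7→3→2→13→4 push 7
max flow = 49; residual-reachable set from 7 gives S-side
cut edges (S→T): {(2,13), (3,0), (7,1), (7,10), (11,9), (12,5)} total cap 49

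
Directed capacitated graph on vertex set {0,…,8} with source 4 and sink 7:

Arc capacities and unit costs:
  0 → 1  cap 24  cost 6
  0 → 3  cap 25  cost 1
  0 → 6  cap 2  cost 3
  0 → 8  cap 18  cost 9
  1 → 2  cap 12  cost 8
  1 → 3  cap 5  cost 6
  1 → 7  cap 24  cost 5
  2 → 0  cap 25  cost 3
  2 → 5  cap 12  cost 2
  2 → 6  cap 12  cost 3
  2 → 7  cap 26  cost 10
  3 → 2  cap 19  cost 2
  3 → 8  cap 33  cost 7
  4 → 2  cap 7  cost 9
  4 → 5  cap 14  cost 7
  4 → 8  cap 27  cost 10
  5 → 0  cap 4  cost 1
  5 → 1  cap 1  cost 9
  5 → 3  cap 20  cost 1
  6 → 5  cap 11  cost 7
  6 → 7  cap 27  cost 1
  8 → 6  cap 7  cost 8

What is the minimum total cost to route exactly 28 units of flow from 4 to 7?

shortest-cost path #1: 4→5→0→6→7 push 2 @ unit cost 12 (adds 24)
shortest-cost path #2: 4→2→6→7 push 7 @ unit cost 13 (adds 91)
shortest-cost path #3: 4→5→3→2→6→7 push 5 @ unit cost 14 (adds 70)
shortest-cost path #4: 4→5→0→1→7 push 2 @ unit cost 19 (adds 38)
shortest-cost path #5: 4→8→6→7 push 7 @ unit cost 19 (adds 133)
shortest-cost path #6: 4→5→3→2→7 push 5 @ unit cost 20 (adds 100)
total cost = 456

Minimum cost for 28 units: 456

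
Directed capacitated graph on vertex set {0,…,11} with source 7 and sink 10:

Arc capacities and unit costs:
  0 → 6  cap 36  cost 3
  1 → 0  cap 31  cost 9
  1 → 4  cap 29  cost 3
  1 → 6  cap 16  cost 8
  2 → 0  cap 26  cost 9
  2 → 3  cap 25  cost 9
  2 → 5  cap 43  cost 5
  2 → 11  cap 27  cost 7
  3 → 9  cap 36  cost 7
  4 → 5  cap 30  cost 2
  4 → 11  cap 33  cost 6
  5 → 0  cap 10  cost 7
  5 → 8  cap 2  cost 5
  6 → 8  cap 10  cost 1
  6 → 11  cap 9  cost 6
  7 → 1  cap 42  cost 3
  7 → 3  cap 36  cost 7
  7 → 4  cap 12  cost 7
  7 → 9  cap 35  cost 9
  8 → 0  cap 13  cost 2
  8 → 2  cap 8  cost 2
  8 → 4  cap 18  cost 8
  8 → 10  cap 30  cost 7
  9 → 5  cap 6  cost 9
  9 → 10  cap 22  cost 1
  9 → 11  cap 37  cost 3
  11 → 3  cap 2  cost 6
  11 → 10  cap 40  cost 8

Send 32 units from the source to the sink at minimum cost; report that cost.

shortest-cost path #1: 7→9→10 push 22 @ unit cost 10 (adds 220)
shortest-cost path #2: 7→1→6→8→10 push 10 @ unit cost 19 (adds 190)
total cost = 410

Minimum cost for 32 units: 410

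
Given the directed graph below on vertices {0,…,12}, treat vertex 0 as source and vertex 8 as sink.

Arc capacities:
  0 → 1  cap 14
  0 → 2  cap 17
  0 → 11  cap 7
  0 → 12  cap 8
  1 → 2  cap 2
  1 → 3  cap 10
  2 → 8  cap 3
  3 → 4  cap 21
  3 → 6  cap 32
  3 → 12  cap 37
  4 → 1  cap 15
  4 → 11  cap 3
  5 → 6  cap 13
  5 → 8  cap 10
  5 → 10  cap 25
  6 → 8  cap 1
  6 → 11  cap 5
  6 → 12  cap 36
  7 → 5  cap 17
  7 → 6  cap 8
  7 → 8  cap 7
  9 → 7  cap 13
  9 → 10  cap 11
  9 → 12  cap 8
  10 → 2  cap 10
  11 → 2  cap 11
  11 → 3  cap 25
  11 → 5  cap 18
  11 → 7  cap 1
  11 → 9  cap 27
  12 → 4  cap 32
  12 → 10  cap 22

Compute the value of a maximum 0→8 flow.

Maximum flow value: 19

augment #1: 0→2→8 bottleneck 3, total now 3
augment #2: 0→11→5→8 bottleneck 7, total now 10
augment #3: 0→1→3→6→8 bottleneck 1, total now 11
augment #4: 0→12→4→11→5→8 bottleneck 3, total now 14
augment #5: 0→1→3→6→11→7→8 bottleneck 1, total now 15
augment #6: 0→1→3→6→11→9→7→8 bottleneck 4, total now 19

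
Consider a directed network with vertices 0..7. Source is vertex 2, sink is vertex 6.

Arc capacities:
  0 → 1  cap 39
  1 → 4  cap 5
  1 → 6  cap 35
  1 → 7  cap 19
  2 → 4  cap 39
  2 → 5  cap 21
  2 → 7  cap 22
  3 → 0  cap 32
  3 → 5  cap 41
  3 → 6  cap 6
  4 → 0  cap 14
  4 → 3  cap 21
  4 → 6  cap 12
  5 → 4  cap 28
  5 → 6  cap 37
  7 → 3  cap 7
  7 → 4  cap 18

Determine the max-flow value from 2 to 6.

augment #1: 2→4→6 bottleneck 12, total now 12
augment #2: 2→5→6 bottleneck 21, total now 33
augment #3: 2→4→3→6 bottleneck 6, total now 39
augment #4: 2→4→0→1→6 bottleneck 14, total now 53
augment #5: 2→4→3→5→6 bottleneck 7, total now 60
augment #6: 2→7→3→5→6 bottleneck 7, total now 67
augment #7: 2→7→4→3→5→6 bottleneck 2, total now 69
augment #8: 2→7→4→3→0→1→6 bottleneck 6, total now 75

Maximum flow value: 75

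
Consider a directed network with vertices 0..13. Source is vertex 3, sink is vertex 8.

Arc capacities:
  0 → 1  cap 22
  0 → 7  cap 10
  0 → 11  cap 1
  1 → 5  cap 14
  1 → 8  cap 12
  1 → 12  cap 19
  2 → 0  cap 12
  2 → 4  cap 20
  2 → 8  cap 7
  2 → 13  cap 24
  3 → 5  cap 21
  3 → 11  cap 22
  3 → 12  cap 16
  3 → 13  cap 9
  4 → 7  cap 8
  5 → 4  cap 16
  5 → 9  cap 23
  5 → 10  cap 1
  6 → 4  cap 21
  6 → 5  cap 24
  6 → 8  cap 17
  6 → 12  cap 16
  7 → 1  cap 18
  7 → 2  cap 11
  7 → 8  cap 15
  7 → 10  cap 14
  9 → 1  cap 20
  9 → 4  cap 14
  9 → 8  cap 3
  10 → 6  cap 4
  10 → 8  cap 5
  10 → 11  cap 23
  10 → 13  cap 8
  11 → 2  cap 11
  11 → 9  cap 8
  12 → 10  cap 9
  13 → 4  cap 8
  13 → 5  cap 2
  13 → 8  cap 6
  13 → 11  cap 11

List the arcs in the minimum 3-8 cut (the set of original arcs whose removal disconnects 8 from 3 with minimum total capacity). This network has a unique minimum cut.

Min-cut arcs: {(1,8), (4,7), (9,8), (10,6), (10,8), (11,2), (13,8)} (total capacity 49)

augment #1: 3→13→8 push 6
augment #2: 3→5→9→8 push 3
augment #3: 3→5→10→8 push 1
augment #4: 3→11→2→8 push 7
augment #5: 3→12→10→8 push 4
augment #6: 3→5→4→7→8 push 8
augment #7: 3→5→9→1→8 push 9
augment #8: 3→11→9→1→8 push 3
augment #9: 3→12→10→6→8 push 4
augment #10: 3→11→2→0→7→8 push 4
max flow = 49; residual-reachable set from 3 gives S-side
cut edges (S→T): {(1,8), (4,7), (9,8), (10,6), (10,8), (11,2), (13,8)} total cap 49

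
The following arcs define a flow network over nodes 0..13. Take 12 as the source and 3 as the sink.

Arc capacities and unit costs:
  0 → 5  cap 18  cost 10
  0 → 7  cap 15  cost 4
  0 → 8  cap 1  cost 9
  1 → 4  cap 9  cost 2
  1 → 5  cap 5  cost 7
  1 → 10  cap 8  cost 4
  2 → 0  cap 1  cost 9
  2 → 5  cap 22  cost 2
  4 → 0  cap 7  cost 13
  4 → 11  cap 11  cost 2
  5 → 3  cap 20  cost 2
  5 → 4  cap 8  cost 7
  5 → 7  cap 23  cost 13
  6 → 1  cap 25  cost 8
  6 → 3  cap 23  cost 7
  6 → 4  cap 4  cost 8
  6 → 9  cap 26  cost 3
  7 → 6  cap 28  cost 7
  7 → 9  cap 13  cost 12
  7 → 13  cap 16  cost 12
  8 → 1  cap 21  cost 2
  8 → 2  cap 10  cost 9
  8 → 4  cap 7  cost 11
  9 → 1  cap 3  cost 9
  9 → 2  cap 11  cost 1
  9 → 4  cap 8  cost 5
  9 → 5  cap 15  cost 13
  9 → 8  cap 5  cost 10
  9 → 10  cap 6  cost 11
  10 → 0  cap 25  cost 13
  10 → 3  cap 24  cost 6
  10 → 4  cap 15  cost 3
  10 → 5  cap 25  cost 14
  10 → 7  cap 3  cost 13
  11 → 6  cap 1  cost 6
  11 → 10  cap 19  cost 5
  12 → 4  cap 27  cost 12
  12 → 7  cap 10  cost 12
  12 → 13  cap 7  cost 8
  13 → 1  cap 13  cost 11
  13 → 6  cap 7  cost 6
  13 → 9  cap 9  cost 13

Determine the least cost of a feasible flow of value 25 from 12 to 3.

shortest-cost path #1: 12→13→6→3 push 7 @ unit cost 21 (adds 147)
shortest-cost path #2: 12→4→11→10→3 push 11 @ unit cost 25 (adds 275)
shortest-cost path #3: 12→7→6→3 push 7 @ unit cost 26 (adds 182)
total cost = 604

Minimum cost for 25 units: 604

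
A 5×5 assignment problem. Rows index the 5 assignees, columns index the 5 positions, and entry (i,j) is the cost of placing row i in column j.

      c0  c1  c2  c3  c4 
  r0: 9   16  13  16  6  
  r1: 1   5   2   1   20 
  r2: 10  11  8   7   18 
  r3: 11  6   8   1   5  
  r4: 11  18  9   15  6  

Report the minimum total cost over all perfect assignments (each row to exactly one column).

optimal assignment: row0→col4 (cost 6), row1→col0 (cost 1), row2→col1 (cost 11), row3→col3 (cost 1), row4→col2 (cost 9)
total = 6 + 1 + 11 + 1 + 9 = 28

Minimum assignment cost: 28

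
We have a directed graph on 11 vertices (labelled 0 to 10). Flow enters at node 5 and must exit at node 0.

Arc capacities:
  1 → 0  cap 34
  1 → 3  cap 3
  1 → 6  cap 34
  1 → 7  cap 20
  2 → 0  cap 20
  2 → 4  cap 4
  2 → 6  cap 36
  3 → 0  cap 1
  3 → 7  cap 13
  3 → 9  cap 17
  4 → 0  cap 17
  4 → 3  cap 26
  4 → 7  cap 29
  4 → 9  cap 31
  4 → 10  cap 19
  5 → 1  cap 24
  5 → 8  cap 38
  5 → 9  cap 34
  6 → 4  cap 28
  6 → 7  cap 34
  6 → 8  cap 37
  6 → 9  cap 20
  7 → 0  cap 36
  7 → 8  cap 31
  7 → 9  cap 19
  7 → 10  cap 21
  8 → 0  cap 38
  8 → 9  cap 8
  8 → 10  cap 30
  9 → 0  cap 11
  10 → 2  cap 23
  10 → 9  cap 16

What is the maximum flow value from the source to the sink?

Maximum flow value: 73

augment #1: 5→1→0 bottleneck 24, total now 24
augment #2: 5→8→0 bottleneck 38, total now 62
augment #3: 5→9→0 bottleneck 11, total now 73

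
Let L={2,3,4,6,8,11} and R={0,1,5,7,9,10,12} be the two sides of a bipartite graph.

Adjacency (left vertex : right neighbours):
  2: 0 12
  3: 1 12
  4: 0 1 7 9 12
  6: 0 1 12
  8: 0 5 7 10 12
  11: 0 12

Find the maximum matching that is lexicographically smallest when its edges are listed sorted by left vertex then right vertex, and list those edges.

Lex-smallest maximum matching: {(2,0), (3,1), (4,7), (6,12), (8,5)}

|M| = 5 (so the lex-smallest maximum matching has 5 edges)
process left vertices in ascending order; for each, take the smallest-labelled available neighbour that still permits 5 edges overall, or leave it unmatched if none does
lex-smallest matching: {2-0, 3-1, 4-7, 6-12, 8-5}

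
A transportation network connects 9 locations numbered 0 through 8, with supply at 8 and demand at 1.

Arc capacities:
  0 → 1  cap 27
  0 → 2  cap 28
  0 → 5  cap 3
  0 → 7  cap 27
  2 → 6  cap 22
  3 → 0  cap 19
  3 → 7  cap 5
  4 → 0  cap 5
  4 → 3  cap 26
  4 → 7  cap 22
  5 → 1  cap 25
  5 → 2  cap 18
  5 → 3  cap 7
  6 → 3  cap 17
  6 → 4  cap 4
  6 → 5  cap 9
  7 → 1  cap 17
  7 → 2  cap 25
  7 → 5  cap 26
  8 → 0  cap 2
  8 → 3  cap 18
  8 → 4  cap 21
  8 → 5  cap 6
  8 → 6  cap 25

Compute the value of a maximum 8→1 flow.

Maximum flow value: 66

augment #1: 8→0→1 bottleneck 2, total now 2
augment #2: 8→5→1 bottleneck 6, total now 8
augment #3: 8→3→0→1 bottleneck 18, total now 26
augment #4: 8→4→0→1 bottleneck 5, total now 31
augment #5: 8→4→7→1 bottleneck 16, total now 47
augment #6: 8→6→5→1 bottleneck 9, total now 56
augment #7: 8→6→3→0→1 bottleneck 1, total now 57
augment #8: 8→6→3→7→1 bottleneck 1, total now 58
augment #9: 8→6→3→7→5→1 bottleneck 4, total now 62
augment #10: 8→6→4→7→5→1 bottleneck 4, total now 66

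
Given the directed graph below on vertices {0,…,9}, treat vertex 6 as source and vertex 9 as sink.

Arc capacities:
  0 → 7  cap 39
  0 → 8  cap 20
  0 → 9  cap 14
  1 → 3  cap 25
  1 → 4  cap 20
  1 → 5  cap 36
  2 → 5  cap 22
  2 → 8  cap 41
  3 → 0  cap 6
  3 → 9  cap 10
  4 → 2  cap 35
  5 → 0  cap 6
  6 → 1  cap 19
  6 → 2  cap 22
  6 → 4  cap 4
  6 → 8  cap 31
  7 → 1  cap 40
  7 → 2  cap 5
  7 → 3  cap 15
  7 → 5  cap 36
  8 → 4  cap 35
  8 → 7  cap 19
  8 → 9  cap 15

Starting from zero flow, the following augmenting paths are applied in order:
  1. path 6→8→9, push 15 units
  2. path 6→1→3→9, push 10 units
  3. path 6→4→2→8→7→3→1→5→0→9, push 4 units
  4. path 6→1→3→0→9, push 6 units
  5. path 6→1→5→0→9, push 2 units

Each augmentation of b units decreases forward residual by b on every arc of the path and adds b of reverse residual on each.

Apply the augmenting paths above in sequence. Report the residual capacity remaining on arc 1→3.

Residual capacity of (1,3): 13

after path 1 (6→8→9, push 15): res(1,3)=25
after path 2 (6→1→3→9, push 10): res(1,3)=15
after path 3 (6→4→2→8→7→3→1→5→0→9, push 4): res(1,3)=19
after path 4 (6→1→3→0→9, push 6): res(1,3)=13
after path 5 (6→1→5→0→9, push 2): res(1,3)=13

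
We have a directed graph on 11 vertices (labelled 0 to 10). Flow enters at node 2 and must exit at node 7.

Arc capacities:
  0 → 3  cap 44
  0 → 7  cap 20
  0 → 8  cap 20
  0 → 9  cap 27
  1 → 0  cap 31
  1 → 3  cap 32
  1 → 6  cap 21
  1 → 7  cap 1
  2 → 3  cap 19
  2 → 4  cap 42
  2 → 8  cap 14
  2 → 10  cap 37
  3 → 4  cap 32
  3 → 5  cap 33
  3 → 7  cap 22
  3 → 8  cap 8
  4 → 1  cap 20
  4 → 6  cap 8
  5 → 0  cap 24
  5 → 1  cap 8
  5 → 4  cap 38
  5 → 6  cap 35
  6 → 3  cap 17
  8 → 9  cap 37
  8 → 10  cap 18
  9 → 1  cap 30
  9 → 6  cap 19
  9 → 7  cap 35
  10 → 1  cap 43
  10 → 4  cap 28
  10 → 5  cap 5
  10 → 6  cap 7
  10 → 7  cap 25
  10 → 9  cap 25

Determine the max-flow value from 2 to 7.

Maximum flow value: 98

augment #1: 2→3→7 bottleneck 19, total now 19
augment #2: 2→10→7 bottleneck 25, total now 44
augment #3: 2→4→1→7 bottleneck 1, total now 45
augment #4: 2→8→9→7 bottleneck 14, total now 59
augment #5: 2→10→9→7 bottleneck 12, total now 71
augment #6: 2→4→1→0→7 bottleneck 19, total now 90
augment #7: 2→4→6→3→7 bottleneck 3, total now 93
augment #8: 2→4→6→3→5→0→7 bottleneck 1, total now 94
augment #9: 2→4→6→3→8→9→7 bottleneck 4, total now 98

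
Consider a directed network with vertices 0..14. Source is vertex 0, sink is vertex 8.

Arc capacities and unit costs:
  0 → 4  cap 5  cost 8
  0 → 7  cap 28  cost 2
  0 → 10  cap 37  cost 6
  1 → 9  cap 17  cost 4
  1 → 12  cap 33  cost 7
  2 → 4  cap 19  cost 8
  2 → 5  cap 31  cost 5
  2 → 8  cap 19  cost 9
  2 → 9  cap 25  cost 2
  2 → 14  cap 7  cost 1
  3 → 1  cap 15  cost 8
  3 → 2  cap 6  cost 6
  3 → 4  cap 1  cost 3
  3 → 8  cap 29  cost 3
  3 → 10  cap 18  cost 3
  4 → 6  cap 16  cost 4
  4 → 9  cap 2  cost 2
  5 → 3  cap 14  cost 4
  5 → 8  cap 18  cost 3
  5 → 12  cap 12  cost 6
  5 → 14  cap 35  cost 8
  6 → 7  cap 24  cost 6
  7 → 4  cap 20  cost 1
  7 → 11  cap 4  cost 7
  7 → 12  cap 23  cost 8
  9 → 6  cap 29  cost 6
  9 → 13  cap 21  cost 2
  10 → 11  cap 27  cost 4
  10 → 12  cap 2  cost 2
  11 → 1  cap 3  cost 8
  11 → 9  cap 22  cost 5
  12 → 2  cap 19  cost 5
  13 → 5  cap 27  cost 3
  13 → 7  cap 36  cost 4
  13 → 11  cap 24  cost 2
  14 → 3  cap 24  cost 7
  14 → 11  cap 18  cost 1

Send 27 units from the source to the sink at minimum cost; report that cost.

shortest-cost path #1: 0→7→4→9→13→5→8 push 2 @ unit cost 13 (adds 26)
shortest-cost path #2: 0→10→12→2→5→8 push 2 @ unit cost 21 (adds 42)
shortest-cost path #3: 0→7→11→9→13→5→8 push 4 @ unit cost 22 (adds 88)
shortest-cost path #4: 0→7→12→2→5→8 push 10 @ unit cost 23 (adds 230)
shortest-cost path #5: 0→7→12→2→8 push 7 @ unit cost 24 (adds 168)
shortest-cost path #6: 0→10→11→9→13→5→2→8 push 2 @ unit cost 24 (adds 48)
total cost = 602

Minimum cost for 27 units: 602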